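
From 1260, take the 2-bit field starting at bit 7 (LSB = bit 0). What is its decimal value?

v = 10011101100
Shift right by 7: 1001
Mask low 2 bits: 01 = 1

1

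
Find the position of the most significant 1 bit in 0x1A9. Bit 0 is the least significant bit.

8

0x1A9 = 110101001
The topmost 1 is at position 8 (since 2^8 = 256 ≤ 425 < 512).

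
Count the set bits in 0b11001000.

3

n = 11001000
Count the 1s: 1 + 1 + 1 = 3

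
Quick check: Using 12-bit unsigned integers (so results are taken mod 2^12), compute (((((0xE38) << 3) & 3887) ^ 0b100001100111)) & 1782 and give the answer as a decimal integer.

102

0xE38 = 111000111000
→ << 3 (mod 2^12) → 000111000000 = 448
3887 = 111100101111
→ & → 000100000000 = 256
0b100001100111 = 100001100111
→ ^ → 100101100111 = 2407
1782 = 011011110110
→ & → 000001100110 = 102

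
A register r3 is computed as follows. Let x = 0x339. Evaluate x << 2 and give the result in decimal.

3300

0x339 = 001100111001
shift left by 2 → 110011100100 = 3300
(equivalently, 825 × 2^2 = 825 × 4)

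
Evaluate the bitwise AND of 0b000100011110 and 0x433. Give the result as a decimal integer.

18

a = 00100011110
0x433 = 10000110011
AND → 00000010010 = 18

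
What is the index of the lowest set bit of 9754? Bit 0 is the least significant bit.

1

9754 = 10011000011010
Trailing zeros: 1, so the lowest set bit is bit 1 (value 2).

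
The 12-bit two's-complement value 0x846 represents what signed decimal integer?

-1978

pattern = 100001000110 (MSB is 1 ⇒ negative)
Invert: 011110111001, add 1 → 011110111010 = 1978, so the value is -1978.
(Equivalently: 2118 - 2^12 = 2118 - 4096 = -1978.)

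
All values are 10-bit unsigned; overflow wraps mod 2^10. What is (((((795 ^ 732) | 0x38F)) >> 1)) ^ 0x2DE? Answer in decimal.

825

795 = 1100011011
732 = 1011011100
→ ^ → 0111000111 = 455
0x38F = 1110001111
→ | → 1111001111 = 975
→ >> 1 → 0111100111 = 487
0x2DE = 1011011110
→ ^ → 1100111001 = 825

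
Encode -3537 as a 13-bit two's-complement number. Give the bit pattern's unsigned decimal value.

4655

3537 in 13 bits: 0110111010001
Invert: 1001000101110
Add 1:  1001000101111 = 4655
(Check: 2^13 - 3537 = 8192 - 3537 = 4655.)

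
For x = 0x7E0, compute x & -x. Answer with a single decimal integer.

x = 11111100000 = 2016
-x (two's complement) = …00000100000
AND   = 00000100000 = 32
(x & -x isolates the lowest set bit of x.)

32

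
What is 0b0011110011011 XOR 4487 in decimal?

5660

a = 0011110011011
4487 = 1000110000111
XOR → 1011000011100 = 5660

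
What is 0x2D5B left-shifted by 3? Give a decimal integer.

0x2D5B = 00010110101011011
shift left by 3 → 10110101011011000 = 92888
(equivalently, 11611 × 2^3 = 11611 × 8)

92888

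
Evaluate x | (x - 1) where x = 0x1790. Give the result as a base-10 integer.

x = 1011110010000 = 6032
x - 1 = 1011110001111
OR    = 1011110011111 = 6047
(x | (x - 1) sets all bits below the lowest set bit.)

6047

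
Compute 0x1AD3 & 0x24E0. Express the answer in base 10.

192

0x1AD3 = 01101011010011
0x24E0 = 10010011100000
AND → 00000011000000 = 192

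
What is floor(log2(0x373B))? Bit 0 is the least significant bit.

0x373B = 11011100111011
The topmost 1 is at position 13 (since 2^13 = 8192 ≤ 14139 < 16384).

13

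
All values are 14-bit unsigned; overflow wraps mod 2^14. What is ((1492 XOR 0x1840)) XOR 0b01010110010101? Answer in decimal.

1492 = 00010111010100
0x1840 = 01100001000000
→ XOR → 01110110010100 = 7572
0b01010110010101 = 01010110010101
→ XOR → 00100000000001 = 2049

2049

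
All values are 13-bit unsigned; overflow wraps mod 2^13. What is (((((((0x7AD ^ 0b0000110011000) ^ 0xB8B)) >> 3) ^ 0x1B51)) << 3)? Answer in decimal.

5936

0x7AD = 0011110101101
0b0000110011000 = 0000110011000
→ ^ → 0011000110101 = 1589
0xB8B = 0101110001011
→ ^ → 0110110111110 = 3518
→ >> 3 → 0000110110111 = 439
0x1B51 = 1101101010001
→ ^ → 1101011100110 = 6886
→ << 3 (mod 2^13) → 1011100110000 = 5936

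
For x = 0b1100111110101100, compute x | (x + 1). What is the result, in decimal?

x = 1100111110101100 = 53164
x + 1 = 1100111110101101
OR    = 1100111110101101 = 53165
(x | (x + 1) sets the lowest cleared bit.)

53165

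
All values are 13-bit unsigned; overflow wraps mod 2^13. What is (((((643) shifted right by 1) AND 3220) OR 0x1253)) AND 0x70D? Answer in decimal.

643 = 0001010000011
→ shifted right by 1 → 0000101000001 = 321
3220 = 0110010010100
→ AND → 0000000000000 = 0
0x1253 = 1001001010011
→ OR → 1001001010011 = 4691
0x70D = 0011100001101
→ AND → 0001000000001 = 513

513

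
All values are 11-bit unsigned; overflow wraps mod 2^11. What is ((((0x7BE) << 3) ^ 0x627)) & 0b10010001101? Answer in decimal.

133

0x7BE = 11110111110
→ << 3 (mod 2^11) → 10111110000 = 1520
0x627 = 11000100111
→ ^ → 01111010111 = 983
0b10010001101 = 10010001101
→ & → 00010000101 = 133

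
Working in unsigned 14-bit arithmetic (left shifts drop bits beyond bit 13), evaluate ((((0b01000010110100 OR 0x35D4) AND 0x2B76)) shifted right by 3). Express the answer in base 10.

0b01000010110100 = 01000010110100
0x35D4 = 11010111010100
→ OR → 11010111110100 = 13812
0x2B76 = 10101101110110
→ AND → 10000101110100 = 8564
→ shifted right by 3 → 00010000101110 = 1070

1070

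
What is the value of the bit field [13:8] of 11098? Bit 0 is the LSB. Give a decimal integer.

43

v = 010101101011010
Shift right by 8: 0101011
Mask low 6 bits: 101011 = 43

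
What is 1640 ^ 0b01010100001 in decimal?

1640 = 11001101000
b = 01010100001
XOR → 10011001001 = 1225

1225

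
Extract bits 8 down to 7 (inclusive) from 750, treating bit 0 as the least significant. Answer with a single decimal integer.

v = 01011101110
Shift right by 7: 0101
Mask low 2 bits: 01 = 1

1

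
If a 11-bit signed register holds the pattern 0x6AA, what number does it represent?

pattern = 11010101010 (MSB is 1 ⇒ negative)
Invert: 00101010101, add 1 → 00101010110 = 342, so the value is -342.
(Equivalently: 1706 - 2^11 = 1706 - 2048 = -342.)

-342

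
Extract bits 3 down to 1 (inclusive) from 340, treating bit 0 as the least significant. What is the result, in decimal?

2

v = 00101010100
Shift right by 1: 0010101010
Mask low 3 bits: 010 = 2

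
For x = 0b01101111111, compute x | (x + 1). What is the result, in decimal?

1023

x = 1101111111 = 895
x + 1 = 1110000000
OR    = 1111111111 = 1023
(x | (x + 1) sets the lowest cleared bit.)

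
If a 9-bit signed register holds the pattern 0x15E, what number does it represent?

-162

pattern = 101011110 (MSB is 1 ⇒ negative)
Invert: 010100001, add 1 → 010100010 = 162, so the value is -162.
(Equivalently: 350 - 2^9 = 350 - 512 = -162.)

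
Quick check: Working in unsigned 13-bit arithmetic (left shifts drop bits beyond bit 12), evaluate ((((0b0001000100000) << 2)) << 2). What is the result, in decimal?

512

0b0001000100000 = 0001000100000
→ << 2 (mod 2^13) → 0100010000000 = 2176
→ << 2 (mod 2^13) → 0001000000000 = 512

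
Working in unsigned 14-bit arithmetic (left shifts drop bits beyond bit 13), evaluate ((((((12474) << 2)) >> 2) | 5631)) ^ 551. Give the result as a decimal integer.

12474 = 11000010111010
→ << 2 (mod 2^14) → 00001011101000 = 744
→ >> 2 → 00000010111010 = 186
5631 = 01010111111111
→ | → 01010111111111 = 5631
551 = 00001000100111
→ ^ → 01011111011000 = 6104

6104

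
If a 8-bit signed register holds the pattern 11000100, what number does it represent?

pattern = 11000100 (MSB is 1 ⇒ negative)
Invert: 00111011, add 1 → 00111100 = 60, so the value is -60.
(Equivalently: 196 - 2^8 = 196 - 256 = -60.)

-60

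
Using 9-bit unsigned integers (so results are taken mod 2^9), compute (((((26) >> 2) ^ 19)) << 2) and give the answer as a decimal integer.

26 = 000011010
→ >> 2 → 000000110 = 6
19 = 000010011
→ ^ → 000010101 = 21
→ << 2 (mod 2^9) → 001010100 = 84

84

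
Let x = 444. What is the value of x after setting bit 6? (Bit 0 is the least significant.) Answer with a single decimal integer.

x = 000110111100
bit 6 is currently 0; set it via x | (1 << 6) = x | 64
→ 000111111100 = 508

508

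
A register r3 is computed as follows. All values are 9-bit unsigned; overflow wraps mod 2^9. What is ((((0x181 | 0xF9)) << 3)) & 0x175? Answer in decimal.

0x181 = 110000001
0xF9 = 011111001
→ | → 111111001 = 505
→ << 3 (mod 2^9) → 111001000 = 456
0x175 = 101110101
→ & → 101000000 = 320

320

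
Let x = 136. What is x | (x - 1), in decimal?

x = 10001000 = 136
x - 1 = 10000111
OR    = 10001111 = 143
(x | (x - 1) sets all bits below the lowest set bit.)

143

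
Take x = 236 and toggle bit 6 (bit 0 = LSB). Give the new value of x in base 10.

x = 0000011101100
bit 6 is currently 1; toggle it via x ^ (1 << 6) = x ^ 64
→ 0000010101100 = 172

172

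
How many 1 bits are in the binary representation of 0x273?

0x273 = 1001110011
Count the 1s: 1 + 1 + 1 + 1 + 1 + 1 = 6

6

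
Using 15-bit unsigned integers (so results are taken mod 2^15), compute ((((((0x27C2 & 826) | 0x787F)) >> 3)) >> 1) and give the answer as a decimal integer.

1975

0x27C2 = 010011111000010
826 = 000001100111010
→ & → 000001100000010 = 770
0x787F = 111100001111111
→ | → 111101101111111 = 31615
→ >> 3 → 000111101101111 = 3951
→ >> 1 → 000011110110111 = 1975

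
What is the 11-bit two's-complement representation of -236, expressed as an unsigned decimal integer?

1812

236 in 11 bits: 00011101100
Invert: 11100010011
Add 1:  11100010100 = 1812
(Check: 2^11 - 236 = 2048 - 236 = 1812.)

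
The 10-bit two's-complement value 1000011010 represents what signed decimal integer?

pattern = 1000011010 (MSB is 1 ⇒ negative)
Invert: 0111100101, add 1 → 0111100110 = 486, so the value is -486.
(Equivalently: 538 - 2^10 = 538 - 1024 = -486.)

-486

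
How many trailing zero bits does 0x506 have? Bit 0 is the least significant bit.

1

0x506 = 10100000110
Trailing zeros: 1, so the lowest set bit is bit 1 (value 2).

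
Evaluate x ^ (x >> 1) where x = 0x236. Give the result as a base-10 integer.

813

x = 1000110110 = 566
x>>1 = 0100011011
XOR  = 1100101101 = 813
(x ^ (x >> 1) gives the standard binary-reflected Gray code of x.)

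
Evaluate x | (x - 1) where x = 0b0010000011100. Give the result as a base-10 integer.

x = 10000011100 = 1052
x - 1 = 10000011011
OR    = 10000011111 = 1055
(x | (x - 1) sets all bits below the lowest set bit.)

1055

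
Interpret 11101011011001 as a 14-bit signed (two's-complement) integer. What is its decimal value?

pattern = 11101011011001 (MSB is 1 ⇒ negative)
Invert: 00010100100110, add 1 → 00010100100111 = 1319, so the value is -1319.
(Equivalently: 15065 - 2^14 = 15065 - 16384 = -1319.)

-1319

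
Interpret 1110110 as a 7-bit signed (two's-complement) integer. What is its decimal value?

-10

pattern = 1110110 (MSB is 1 ⇒ negative)
Invert: 0001001, add 1 → 0001010 = 10, so the value is -10.
(Equivalently: 118 - 2^7 = 118 - 128 = -10.)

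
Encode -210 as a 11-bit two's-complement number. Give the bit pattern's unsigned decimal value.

210 in 11 bits: 00011010010
Invert: 11100101101
Add 1:  11100101110 = 1838
(Check: 2^11 - 210 = 2048 - 210 = 1838.)

1838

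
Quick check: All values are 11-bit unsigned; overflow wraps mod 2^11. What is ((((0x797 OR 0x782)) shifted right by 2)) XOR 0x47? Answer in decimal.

418

0x797 = 11110010111
0x782 = 11110000010
→ OR → 11110010111 = 1943
→ shifted right by 2 → 00111100101 = 485
0x47 = 00001000111
→ XOR → 00110100010 = 418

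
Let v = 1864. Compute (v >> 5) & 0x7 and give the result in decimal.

2

v = 0011101001000
Shift right by 5: 00111010
Mask low 3 bits: 010 = 2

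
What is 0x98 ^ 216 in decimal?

64

0x98 = 10011000
216 = 11011000
XOR → 01000000 = 64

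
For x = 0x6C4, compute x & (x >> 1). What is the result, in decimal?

x = 11011000100 = 1732
x>>1 = 01101100010
AND  = 01001000000 = 576
(x & (x >> 1) has a 1 wherever x has two consecutive 1 bits.)

576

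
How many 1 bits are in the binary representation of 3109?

5

3109 = 110000100101
Count the 1s: 1 + 1 + 1 + 1 + 1 = 5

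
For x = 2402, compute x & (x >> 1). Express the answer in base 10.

x = 100101100010 = 2402
x>>1 = 010010110001
AND  = 000000100000 = 32
(x & (x >> 1) has a 1 wherever x has two consecutive 1 bits.)

32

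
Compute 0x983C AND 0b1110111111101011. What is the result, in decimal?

0x983C = 1001100000111100
b = 1110111111101011
AND → 1000100000101000 = 34856

34856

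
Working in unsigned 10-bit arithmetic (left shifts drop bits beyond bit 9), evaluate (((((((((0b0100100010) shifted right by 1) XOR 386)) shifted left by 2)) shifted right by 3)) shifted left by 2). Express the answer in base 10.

36

0b0100100010 = 0100100010
→ shifted right by 1 → 0010010001 = 145
386 = 0110000010
→ XOR → 0100010011 = 275
→ shifted left by 2 (mod 2^10) → 0001001100 = 76
→ shifted right by 3 → 0000001001 = 9
→ shifted left by 2 (mod 2^10) → 0000100100 = 36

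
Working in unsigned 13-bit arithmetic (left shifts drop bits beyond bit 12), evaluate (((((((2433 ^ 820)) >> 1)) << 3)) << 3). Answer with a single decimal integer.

2433 = 0100110000001
820 = 0001100110100
→ ^ → 0101010110101 = 2741
→ >> 1 → 0010101011010 = 1370
→ << 3 (mod 2^13) → 0101011010000 = 2768
→ << 3 (mod 2^13) → 1011010000000 = 5760

5760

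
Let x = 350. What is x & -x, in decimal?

2

x = 101011110 = 350
-x (two's complement) = …010100010
AND   = 000000010 = 2
(x & -x isolates the lowest set bit of x.)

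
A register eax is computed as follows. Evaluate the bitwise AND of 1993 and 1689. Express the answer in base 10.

1673

1993 = 11111001001
1689 = 11010011001
AND → 11010001001 = 1673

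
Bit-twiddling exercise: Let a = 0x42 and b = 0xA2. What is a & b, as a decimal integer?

2

0x42 = 01000010
0xA2 = 10100010
AND → 00000010 = 2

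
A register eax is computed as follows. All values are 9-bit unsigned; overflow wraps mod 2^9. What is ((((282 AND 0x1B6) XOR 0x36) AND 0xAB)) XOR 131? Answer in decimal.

163

282 = 100011010
0x1B6 = 110110110
→ AND → 100010010 = 274
0x36 = 000110110
→ XOR → 100100100 = 292
0xAB = 010101011
→ AND → 000100000 = 32
131 = 010000011
→ XOR → 010100011 = 163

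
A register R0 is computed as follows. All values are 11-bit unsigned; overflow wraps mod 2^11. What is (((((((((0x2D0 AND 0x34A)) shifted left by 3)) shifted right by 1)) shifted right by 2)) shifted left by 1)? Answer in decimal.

128

0x2D0 = 01011010000
0x34A = 01101001010
→ AND → 01001000000 = 576
→ shifted left by 3 (mod 2^11) → 01000000000 = 512
→ shifted right by 1 → 00100000000 = 256
→ shifted right by 2 → 00001000000 = 64
→ shifted left by 1 (mod 2^11) → 00010000000 = 128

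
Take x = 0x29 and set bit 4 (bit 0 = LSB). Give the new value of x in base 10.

x = 00101001
bit 4 is currently 0; set it via x | (1 << 4) = x | 16
→ 00111001 = 57

57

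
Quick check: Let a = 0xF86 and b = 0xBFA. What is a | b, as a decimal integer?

0xF86 = 111110000110
0xBFA = 101111111010
 OR → 111111111110 = 4094

4094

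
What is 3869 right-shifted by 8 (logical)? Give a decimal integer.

15

3869 = 111100011101
shift right by 8 → 000000001111 = 15
(equivalently, floor(3869 / 256))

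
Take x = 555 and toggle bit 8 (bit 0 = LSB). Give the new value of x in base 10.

x = 0001000101011
bit 8 is currently 0; toggle it via x ^ (1 << 8) = x ^ 256
→ 0001100101011 = 811

811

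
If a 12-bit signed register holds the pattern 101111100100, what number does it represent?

pattern = 101111100100 (MSB is 1 ⇒ negative)
Invert: 010000011011, add 1 → 010000011100 = 1052, so the value is -1052.
(Equivalently: 3044 - 2^12 = 3044 - 4096 = -1052.)

-1052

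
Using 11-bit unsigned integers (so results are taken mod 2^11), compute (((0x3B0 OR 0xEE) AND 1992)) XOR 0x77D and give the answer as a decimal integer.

0x3B0 = 01110110000
0xEE = 00011101110
→ OR → 01111111110 = 1022
1992 = 11111001000
→ AND → 01111001000 = 968
0x77D = 11101111101
→ XOR → 10010110101 = 1205

1205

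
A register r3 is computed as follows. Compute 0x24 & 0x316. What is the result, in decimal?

0x24 = 0000100100
0x316 = 1100010110
AND → 0000000100 = 4

4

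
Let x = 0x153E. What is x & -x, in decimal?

x = 1010100111110 = 5438
-x (two's complement) = …0101011000010
AND   = 0000000000010 = 2
(x & -x isolates the lowest set bit of x.)

2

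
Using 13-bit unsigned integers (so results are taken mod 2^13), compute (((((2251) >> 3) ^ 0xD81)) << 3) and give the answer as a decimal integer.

1216

2251 = 0100011001011
→ >> 3 → 0000100011001 = 281
0xD81 = 0110110000001
→ ^ → 0110010011000 = 3224
→ << 3 (mod 2^13) → 0010011000000 = 1216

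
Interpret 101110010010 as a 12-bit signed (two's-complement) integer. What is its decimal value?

-1134

pattern = 101110010010 (MSB is 1 ⇒ negative)
Invert: 010001101101, add 1 → 010001101110 = 1134, so the value is -1134.
(Equivalently: 2962 - 2^12 = 2962 - 4096 = -1134.)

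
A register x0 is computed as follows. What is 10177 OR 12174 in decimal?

10177 = 10011111000001
12174 = 10111110001110
 OR → 10111111001111 = 12239

12239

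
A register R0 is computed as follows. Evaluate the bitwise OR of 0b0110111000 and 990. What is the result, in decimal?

1022

a = 0110111000
990 = 1111011110
 OR → 1111111110 = 1022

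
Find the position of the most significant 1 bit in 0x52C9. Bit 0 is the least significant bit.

0x52C9 = 101001011001001
The topmost 1 is at position 14 (since 2^14 = 16384 ≤ 21193 < 32768).

14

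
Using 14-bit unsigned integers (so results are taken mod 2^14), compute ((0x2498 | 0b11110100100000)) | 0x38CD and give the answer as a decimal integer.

15869

0x2498 = 10010010011000
0b11110100100000 = 11110100100000
→ | → 11110110111000 = 15800
0x38CD = 11100011001101
→ | → 11110111111101 = 15869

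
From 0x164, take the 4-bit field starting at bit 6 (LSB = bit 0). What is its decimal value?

5

v = 0101100100
Shift right by 6: 0101
Mask low 4 bits: 0101 = 5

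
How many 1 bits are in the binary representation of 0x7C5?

0x7C5 = 11111000101
Count the 1s: 1 + 1 + 1 + 1 + 1 + 1 + 1 = 7

7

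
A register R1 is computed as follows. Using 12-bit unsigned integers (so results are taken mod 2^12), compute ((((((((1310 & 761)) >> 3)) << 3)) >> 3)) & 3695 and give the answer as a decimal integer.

3

1310 = 010100011110
761 = 001011111001
→ & → 000000011000 = 24
→ >> 3 → 000000000011 = 3
→ << 3 (mod 2^12) → 000000011000 = 24
→ >> 3 → 000000000011 = 3
3695 = 111001101111
→ & → 000000000011 = 3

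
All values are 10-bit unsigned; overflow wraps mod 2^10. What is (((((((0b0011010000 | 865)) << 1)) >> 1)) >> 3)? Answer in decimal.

62

0b0011010000 = 0011010000
865 = 1101100001
→ | → 1111110001 = 1009
→ << 1 (mod 2^10) → 1111100010 = 994
→ >> 1 → 0111110001 = 497
→ >> 3 → 0000111110 = 62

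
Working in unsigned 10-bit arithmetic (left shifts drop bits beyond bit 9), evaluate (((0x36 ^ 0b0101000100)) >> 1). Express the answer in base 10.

185

0x36 = 0000110110
0b0101000100 = 0101000100
→ ^ → 0101110010 = 370
→ >> 1 → 0010111001 = 185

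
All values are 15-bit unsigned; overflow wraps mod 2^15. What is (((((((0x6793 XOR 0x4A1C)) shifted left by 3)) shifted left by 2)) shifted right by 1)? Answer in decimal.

6384

0x6793 = 110011110010011
0x4A1C = 100101000011100
→ XOR → 010110110001111 = 11663
→ shifted left by 3 (mod 2^15) → 110110001111000 = 27768
→ shifted left by 2 (mod 2^15) → 011000111100000 = 12768
→ shifted right by 1 → 001100011110000 = 6384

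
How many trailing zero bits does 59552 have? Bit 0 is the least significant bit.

5

59552 = 1110100010100000
Trailing zeros: 5, so the lowest set bit is bit 5 (value 32).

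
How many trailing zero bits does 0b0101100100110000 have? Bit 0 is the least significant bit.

0b0101100100110000 = 101100100110000
Trailing zeros: 4, so the lowest set bit is bit 4 (value 16).

4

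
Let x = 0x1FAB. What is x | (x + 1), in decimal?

8111

x = 1111110101011 = 8107
x + 1 = 1111110101100
OR    = 1111110101111 = 8111
(x | (x + 1) sets the lowest cleared bit.)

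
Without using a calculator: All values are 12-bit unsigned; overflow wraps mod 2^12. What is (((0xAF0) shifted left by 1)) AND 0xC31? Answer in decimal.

0xAF0 = 101011110000
→ shifted left by 1 (mod 2^12) → 010111100000 = 1504
0xC31 = 110000110001
→ AND → 010000100000 = 1056

1056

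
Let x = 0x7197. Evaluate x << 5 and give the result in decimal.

930528

0x7197 = 00000111000110010111
shift left by 5 → 11100011001011100000 = 930528
(equivalently, 29079 × 2^5 = 29079 × 32)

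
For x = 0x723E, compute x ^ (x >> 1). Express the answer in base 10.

19233

x = 111001000111110 = 29246
x>>1 = 011100100011111
XOR  = 100101100100001 = 19233
(x ^ (x >> 1) gives the standard binary-reflected Gray code of x.)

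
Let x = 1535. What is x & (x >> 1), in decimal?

x = 10111111111 = 1535
x>>1 = 01011111111
AND  = 00011111111 = 255
(x & (x >> 1) has a 1 wherever x has two consecutive 1 bits.)

255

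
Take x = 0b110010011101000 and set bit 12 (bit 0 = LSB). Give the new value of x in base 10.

29928

x = 110010011101000
bit 12 is currently 0; set it via x | (1 << 12) = x | 4096
→ 111010011101000 = 29928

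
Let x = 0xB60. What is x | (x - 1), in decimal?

x = 101101100000 = 2912
x - 1 = 101101011111
OR    = 101101111111 = 2943
(x | (x - 1) sets all bits below the lowest set bit.)

2943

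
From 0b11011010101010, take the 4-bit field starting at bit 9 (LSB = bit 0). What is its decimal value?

11

v = 11011010101010
Shift right by 9: 11011
Mask low 4 bits: 1011 = 11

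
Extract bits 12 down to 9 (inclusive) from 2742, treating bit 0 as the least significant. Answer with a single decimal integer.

5

v = 0101010110110
Shift right by 9: 0101
Mask low 4 bits: 0101 = 5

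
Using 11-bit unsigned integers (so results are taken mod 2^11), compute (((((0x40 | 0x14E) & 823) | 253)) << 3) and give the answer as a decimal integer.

2040

0x40 = 00001000000
0x14E = 00101001110
→ | → 00101001110 = 334
823 = 01100110111
→ & → 00100000110 = 262
253 = 00011111101
→ | → 00111111111 = 511
→ << 3 (mod 2^11) → 11111111000 = 2040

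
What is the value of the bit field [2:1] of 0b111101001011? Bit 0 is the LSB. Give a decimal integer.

v = 111101001011
Shift right by 1: 11110100101
Mask low 2 bits: 01 = 1

1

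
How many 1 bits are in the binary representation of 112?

112 = 1110000
Count the 1s: 1 + 1 + 1 = 3

3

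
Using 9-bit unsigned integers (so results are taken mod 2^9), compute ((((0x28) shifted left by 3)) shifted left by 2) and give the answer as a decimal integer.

256

0x28 = 000101000
→ shifted left by 3 (mod 2^9) → 101000000 = 320
→ shifted left by 2 (mod 2^9) → 100000000 = 256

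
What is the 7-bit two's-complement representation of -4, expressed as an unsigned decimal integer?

4 in 7 bits: 0000100
Invert: 1111011
Add 1:  1111100 = 124
(Check: 2^7 - 4 = 128 - 4 = 124.)

124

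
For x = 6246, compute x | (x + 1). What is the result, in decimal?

x = 1100001100110 = 6246
x + 1 = 1100001100111
OR    = 1100001100111 = 6247
(x | (x + 1) sets the lowest cleared bit.)

6247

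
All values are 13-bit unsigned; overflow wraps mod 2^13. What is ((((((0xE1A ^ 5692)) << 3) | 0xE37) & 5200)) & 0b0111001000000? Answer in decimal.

1024

0xE1A = 0111000011010
5692 = 1011000111100
→ ^ → 1100000100110 = 6182
→ << 3 (mod 2^13) → 0000100110000 = 304
0xE37 = 0111000110111
→ | → 0111100110111 = 3895
5200 = 1010001010000
→ & → 0010000010000 = 1040
0b0111001000000 = 0111001000000
→ & → 0010000000000 = 1024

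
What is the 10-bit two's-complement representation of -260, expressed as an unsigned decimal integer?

764

260 in 10 bits: 0100000100
Invert: 1011111011
Add 1:  1011111100 = 764
(Check: 2^10 - 260 = 1024 - 260 = 764.)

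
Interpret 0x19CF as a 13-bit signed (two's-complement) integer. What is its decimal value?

-1585

pattern = 1100111001111 (MSB is 1 ⇒ negative)
Invert: 0011000110000, add 1 → 0011000110001 = 1585, so the value is -1585.
(Equivalently: 6607 - 2^13 = 6607 - 8192 = -1585.)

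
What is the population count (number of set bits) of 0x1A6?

0x1A6 = 110100110
Count the 1s: 1 + 1 + 1 + 1 + 1 = 5

5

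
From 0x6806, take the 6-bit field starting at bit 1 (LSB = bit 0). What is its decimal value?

3

v = 110100000000110
Shift right by 1: 11010000000011
Mask low 6 bits: 000011 = 3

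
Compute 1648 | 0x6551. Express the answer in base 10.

26481

1648 = 000011001110000
0x6551 = 110010101010001
 OR → 110011101110001 = 26481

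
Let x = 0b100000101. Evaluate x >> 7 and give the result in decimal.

x = 100000101
shift right by 7 → 000000010 = 2
(equivalently, floor(261 / 128))

2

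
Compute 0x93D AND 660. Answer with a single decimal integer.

20

0x93D = 100100111101
660 = 001010010100
AND → 000000010100 = 20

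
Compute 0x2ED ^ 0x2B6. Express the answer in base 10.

0x2ED = 1011101101
0x2B6 = 1010110110
XOR → 0001011011 = 91

91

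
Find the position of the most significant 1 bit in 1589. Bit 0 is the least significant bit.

1589 = 11000110101
The topmost 1 is at position 10 (since 2^10 = 1024 ≤ 1589 < 2048).

10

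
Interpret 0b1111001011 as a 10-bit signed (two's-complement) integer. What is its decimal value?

-53

pattern = 1111001011 (MSB is 1 ⇒ negative)
Invert: 0000110100, add 1 → 0000110101 = 53, so the value is -53.
(Equivalently: 971 - 2^10 = 971 - 1024 = -53.)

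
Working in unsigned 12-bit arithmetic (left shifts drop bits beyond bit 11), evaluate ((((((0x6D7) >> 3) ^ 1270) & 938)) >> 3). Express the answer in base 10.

0x6D7 = 011011010111
→ >> 3 → 000011011010 = 218
1270 = 010011110110
→ ^ → 010000101100 = 1068
938 = 001110101010
→ & → 000000101000 = 40
→ >> 3 → 000000000101 = 5

5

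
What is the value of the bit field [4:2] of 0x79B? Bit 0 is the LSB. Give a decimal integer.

6

v = 11110011011
Shift right by 2: 111100110
Mask low 3 bits: 110 = 6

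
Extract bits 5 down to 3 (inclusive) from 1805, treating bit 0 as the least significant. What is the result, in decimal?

1

v = 11100001101
Shift right by 3: 11100001
Mask low 3 bits: 001 = 1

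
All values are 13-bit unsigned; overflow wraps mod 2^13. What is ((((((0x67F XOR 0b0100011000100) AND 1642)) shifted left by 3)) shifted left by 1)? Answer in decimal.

672

0x67F = 0011001111111
0b0100011000100 = 0100011000100
→ XOR → 0111010111011 = 3771
1642 = 0011001101010
→ AND → 0011000101010 = 1578
→ shifted left by 3 (mod 2^13) → 1000101010000 = 4432
→ shifted left by 1 (mod 2^13) → 0001010100000 = 672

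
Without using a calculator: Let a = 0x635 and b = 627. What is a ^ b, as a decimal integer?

1094

0x635 = 11000110101
627 = 01001110011
XOR → 10001000110 = 1094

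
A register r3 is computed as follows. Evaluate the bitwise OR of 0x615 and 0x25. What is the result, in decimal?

1589

0x615 = 11000010101
0x25 = 00000100101
 OR → 11000110101 = 1589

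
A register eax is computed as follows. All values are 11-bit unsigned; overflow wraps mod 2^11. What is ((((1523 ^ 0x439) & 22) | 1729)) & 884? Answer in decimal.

1523 = 10111110011
0x439 = 10000111001
→ ^ → 00111001010 = 458
22 = 00000010110
→ & → 00000000010 = 2
1729 = 11011000001
→ | → 11011000011 = 1731
884 = 01101110100
→ & → 01001000000 = 576

576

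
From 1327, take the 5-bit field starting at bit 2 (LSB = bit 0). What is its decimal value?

11

v = 10100101111
Shift right by 2: 101001011
Mask low 5 bits: 01011 = 11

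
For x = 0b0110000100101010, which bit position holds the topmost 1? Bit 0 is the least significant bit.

0b0110000100101010 = 110000100101010
The topmost 1 is at position 14 (since 2^14 = 16384 ≤ 24874 < 32768).

14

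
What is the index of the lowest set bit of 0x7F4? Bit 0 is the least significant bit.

0x7F4 = 11111110100
Trailing zeros: 2, so the lowest set bit is bit 2 (value 4).

2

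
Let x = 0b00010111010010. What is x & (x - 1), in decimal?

1488

x = 10111010010 = 1490
x - 1 = 10111010001
AND   = 10111010000 = 1488
(x & (x - 1) clears the lowest set bit of x.)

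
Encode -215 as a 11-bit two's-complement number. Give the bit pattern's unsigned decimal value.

1833

215 in 11 bits: 00011010111
Invert: 11100101000
Add 1:  11100101001 = 1833
(Check: 2^11 - 215 = 2048 - 215 = 1833.)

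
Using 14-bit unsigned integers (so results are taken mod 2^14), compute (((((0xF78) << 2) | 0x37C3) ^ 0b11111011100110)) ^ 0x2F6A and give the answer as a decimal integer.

11887

0xF78 = 00111101111000
→ << 2 (mod 2^14) → 11110111100000 = 15840
0x37C3 = 11011111000011
→ | → 11111111100011 = 16355
0b11111011100110 = 11111011100110
→ ^ → 00000100000101 = 261
0x2F6A = 10111101101010
→ ^ → 10111001101111 = 11887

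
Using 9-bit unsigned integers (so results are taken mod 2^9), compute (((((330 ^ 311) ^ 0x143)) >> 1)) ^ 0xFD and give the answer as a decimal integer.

330 = 101001010
311 = 100110111
→ ^ → 001111101 = 125
0x143 = 101000011
→ ^ → 100111110 = 318
→ >> 1 → 010011111 = 159
0xFD = 011111101
→ ^ → 001100010 = 98

98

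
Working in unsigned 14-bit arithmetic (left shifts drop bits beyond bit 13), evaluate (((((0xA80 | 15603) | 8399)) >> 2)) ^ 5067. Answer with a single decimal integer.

0xA80 = 00101010000000
15603 = 11110011110011
→ | → 11111011110011 = 16115
8399 = 10000011001111
→ | → 11111011111111 = 16127
→ >> 2 → 00111110111111 = 4031
5067 = 01001111001011
→ ^ → 01110001110100 = 7284

7284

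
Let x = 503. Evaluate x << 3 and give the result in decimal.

4024

503 = 000111110111
shift left by 3 → 111110111000 = 4024
(equivalently, 503 × 2^3 = 503 × 8)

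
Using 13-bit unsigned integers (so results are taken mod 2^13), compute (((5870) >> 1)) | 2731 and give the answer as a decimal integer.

5870 = 1011011101110
→ >> 1 → 0101101110111 = 2935
2731 = 0101010101011
→ | → 0101111111111 = 3071

3071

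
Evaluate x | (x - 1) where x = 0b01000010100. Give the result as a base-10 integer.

x = 1000010100 = 532
x - 1 = 1000010011
OR    = 1000010111 = 535
(x | (x - 1) sets all bits below the lowest set bit.)

535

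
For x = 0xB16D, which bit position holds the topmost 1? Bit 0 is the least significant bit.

15

0xB16D = 1011000101101101
The topmost 1 is at position 15 (since 2^15 = 32768 ≤ 45421 < 65536).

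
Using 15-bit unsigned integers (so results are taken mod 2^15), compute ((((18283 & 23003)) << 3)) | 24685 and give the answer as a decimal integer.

18283 = 100011101101011
23003 = 101100111011011
→ & → 100000101001011 = 16715
→ << 3 (mod 2^15) → 000101001011000 = 2648
24685 = 110000001101101
→ | → 110101001111101 = 27261

27261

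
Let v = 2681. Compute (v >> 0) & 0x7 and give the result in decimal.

1

v = 00101001111001
Shift right by 0: 00101001111001
Mask low 3 bits: 001 = 1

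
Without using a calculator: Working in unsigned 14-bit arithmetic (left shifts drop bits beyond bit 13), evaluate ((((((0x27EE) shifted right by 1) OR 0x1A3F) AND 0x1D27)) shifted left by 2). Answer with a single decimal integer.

0x27EE = 10011111101110
→ shifted right by 1 → 01001111110111 = 5111
0x1A3F = 01101000111111
→ OR → 01101111111111 = 7167
0x1D27 = 01110100100111
→ AND → 01100100100111 = 6439
→ shifted left by 2 (mod 2^14) → 10010010011100 = 9372

9372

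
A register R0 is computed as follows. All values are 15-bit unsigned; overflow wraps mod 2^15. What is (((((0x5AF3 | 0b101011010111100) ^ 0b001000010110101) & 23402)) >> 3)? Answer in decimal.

0x5AF3 = 101101011110011
0b101011010111100 = 101011010111100
→ | → 101111011111111 = 24319
0b001000010110101 = 001000010110101
→ ^ → 100111001001010 = 20042
23402 = 101101101101010
→ & → 100101001001010 = 19018
→ >> 3 → 000100101001001 = 2377

2377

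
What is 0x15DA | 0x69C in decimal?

0x15DA = 1010111011010
0x69C = 0011010011100
 OR → 1011111011110 = 6110

6110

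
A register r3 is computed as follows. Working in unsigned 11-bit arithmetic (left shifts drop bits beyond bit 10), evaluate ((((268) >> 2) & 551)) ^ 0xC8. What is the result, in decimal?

203

268 = 00100001100
→ >> 2 → 00001000011 = 67
551 = 01000100111
→ & → 00000000011 = 3
0xC8 = 00011001000
→ ^ → 00011001011 = 203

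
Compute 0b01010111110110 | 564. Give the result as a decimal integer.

a = 1010111110110
564 = 0001000110100
 OR → 1011111110110 = 6134

6134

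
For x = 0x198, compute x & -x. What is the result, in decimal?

8

x = 110011000 = 408
-x (two's complement) = …001101000
AND   = 000001000 = 8
(x & -x isolates the lowest set bit of x.)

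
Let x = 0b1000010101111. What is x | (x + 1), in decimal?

4287

x = 1000010101111 = 4271
x + 1 = 1000010110000
OR    = 1000010111111 = 4287
(x | (x + 1) sets the lowest cleared bit.)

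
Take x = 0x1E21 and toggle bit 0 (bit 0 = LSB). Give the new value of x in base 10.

x = 1111000100001
bit 0 is currently 1; toggle it via x ^ (1 << 0) = x ^ 1
→ 1111000100000 = 7712

7712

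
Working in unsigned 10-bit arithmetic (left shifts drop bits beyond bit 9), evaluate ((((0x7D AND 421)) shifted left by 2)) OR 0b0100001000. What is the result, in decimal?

412

0x7D = 0001111101
421 = 0110100101
→ AND → 0000100101 = 37
→ shifted left by 2 (mod 2^10) → 0010010100 = 148
0b0100001000 = 0100001000
→ OR → 0110011100 = 412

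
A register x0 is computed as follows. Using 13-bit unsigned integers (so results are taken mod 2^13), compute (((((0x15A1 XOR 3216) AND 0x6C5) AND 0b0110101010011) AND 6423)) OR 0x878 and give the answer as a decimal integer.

2169

0x15A1 = 1010110100001
3216 = 0110010010000
→ XOR → 1100100110001 = 6449
0x6C5 = 0011011000101
→ AND → 0000000000001 = 1
0b0110101010011 = 0110101010011
→ AND → 0000000000001 = 1
6423 = 1100100010111
→ AND → 0000000000001 = 1
0x878 = 0100001111000
→ OR → 0100001111001 = 2169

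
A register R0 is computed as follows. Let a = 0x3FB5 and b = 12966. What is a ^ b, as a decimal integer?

3347

0x3FB5 = 11111110110101
12966 = 11001010100110
XOR → 00110100010011 = 3347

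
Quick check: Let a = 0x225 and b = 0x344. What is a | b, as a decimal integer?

869

0x225 = 1000100101
0x344 = 1101000100
 OR → 1101100101 = 869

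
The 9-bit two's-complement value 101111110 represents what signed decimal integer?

pattern = 101111110 (MSB is 1 ⇒ negative)
Invert: 010000001, add 1 → 010000010 = 130, so the value is -130.
(Equivalently: 382 - 2^9 = 382 - 512 = -130.)

-130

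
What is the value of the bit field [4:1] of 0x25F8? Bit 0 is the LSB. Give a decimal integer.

v = 010010111111000
Shift right by 1: 01001011111100
Mask low 4 bits: 1100 = 12

12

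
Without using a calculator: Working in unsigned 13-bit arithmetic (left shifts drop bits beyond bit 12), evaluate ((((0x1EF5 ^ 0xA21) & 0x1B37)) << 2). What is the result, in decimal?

80

0x1EF5 = 1111011110101
0xA21 = 0101000100001
→ ^ → 1010011010100 = 5332
0x1B37 = 1101100110111
→ & → 1000000010100 = 4116
→ << 2 (mod 2^13) → 0000001010000 = 80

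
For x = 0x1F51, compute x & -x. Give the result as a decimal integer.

x = 1111101010001 = 8017
-x (two's complement) = …0000010101111
AND   = 0000000000001 = 1
(x & -x isolates the lowest set bit of x.)

1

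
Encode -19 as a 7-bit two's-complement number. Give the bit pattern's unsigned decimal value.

109

19 in 7 bits: 0010011
Invert: 1101100
Add 1:  1101101 = 109
(Check: 2^7 - 19 = 128 - 19 = 109.)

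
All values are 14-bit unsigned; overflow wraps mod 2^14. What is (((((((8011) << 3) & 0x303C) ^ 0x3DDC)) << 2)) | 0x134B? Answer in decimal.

8011 = 01111101001011
→ << 3 (mod 2^14) → 11101001011000 = 14936
0x303C = 11000000111100
→ & → 11000000011000 = 12312
0x3DDC = 11110111011100
→ ^ → 00110111000100 = 3524
→ << 2 (mod 2^14) → 11011100010000 = 14096
0x134B = 01001101001011
→ | → 11011101011011 = 14171

14171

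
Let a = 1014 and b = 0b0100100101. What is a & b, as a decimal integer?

1014 = 1111110110
b = 0100100101
AND → 0100100100 = 292

292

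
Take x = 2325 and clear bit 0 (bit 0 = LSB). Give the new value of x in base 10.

x = 0100100010101
bit 0 is currently 1; clear it via x & ~(1 << 0) = x & ~1
→ 0100100010100 = 2324

2324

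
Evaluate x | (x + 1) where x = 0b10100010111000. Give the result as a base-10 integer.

x = 10100010111000 = 10424
x + 1 = 10100010111001
OR    = 10100010111001 = 10425
(x | (x + 1) sets the lowest cleared bit.)

10425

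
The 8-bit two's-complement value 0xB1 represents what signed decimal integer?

pattern = 10110001 (MSB is 1 ⇒ negative)
Invert: 01001110, add 1 → 01001111 = 79, so the value is -79.
(Equivalently: 177 - 2^8 = 177 - 256 = -79.)

-79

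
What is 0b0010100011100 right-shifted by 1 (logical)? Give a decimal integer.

654

x = 10100011100
shift right by 1 → 01010001110 = 654
(equivalently, floor(1308 / 2))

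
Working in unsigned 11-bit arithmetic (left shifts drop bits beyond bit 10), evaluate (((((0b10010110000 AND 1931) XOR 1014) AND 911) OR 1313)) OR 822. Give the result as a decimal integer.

1847

0b10010110000 = 10010110000
1931 = 11110001011
→ AND → 10010000000 = 1152
1014 = 01111110110
→ XOR → 11101110110 = 1910
911 = 01110001111
→ AND → 01100000110 = 774
1313 = 10100100001
→ OR → 11100100111 = 1831
822 = 01100110110
→ OR → 11100110111 = 1847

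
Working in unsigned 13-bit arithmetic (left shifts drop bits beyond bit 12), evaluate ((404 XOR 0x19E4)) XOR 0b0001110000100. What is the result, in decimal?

7156

404 = 0000110010100
0x19E4 = 1100111100100
→ XOR → 1100001110000 = 6256
0b0001110000100 = 0001110000100
→ XOR → 1101111110100 = 7156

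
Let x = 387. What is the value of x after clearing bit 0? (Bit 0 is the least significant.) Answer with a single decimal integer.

386

x = 110000011
bit 0 is currently 1; clear it via x & ~(1 << 0) = x & ~1
→ 110000010 = 386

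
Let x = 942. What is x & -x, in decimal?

2

x = 1110101110 = 942
-x (two's complement) = …0001010010
AND   = 0000000010 = 2
(x & -x isolates the lowest set bit of x.)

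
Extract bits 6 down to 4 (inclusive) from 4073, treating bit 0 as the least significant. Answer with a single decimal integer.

v = 00111111101001
Shift right by 4: 0011111110
Mask low 3 bits: 110 = 6

6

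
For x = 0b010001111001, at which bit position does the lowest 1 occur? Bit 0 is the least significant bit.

0

0b010001111001 = 10001111001
Trailing zeros: 0, so the lowest set bit is bit 0 (value 1).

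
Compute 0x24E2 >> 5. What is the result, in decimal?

295

0x24E2 = 10010011100010
shift right by 5 → 00000100100111 = 295
(equivalently, floor(9442 / 32))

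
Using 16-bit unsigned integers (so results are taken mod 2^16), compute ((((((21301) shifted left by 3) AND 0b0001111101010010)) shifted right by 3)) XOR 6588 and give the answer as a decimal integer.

21301 = 0101001100110101
→ shifted left by 3 (mod 2^16) → 1001100110101000 = 39336
0b0001111101010010 = 0001111101010010
→ AND → 0001100100000000 = 6400
→ shifted right by 3 → 0000001100100000 = 800
6588 = 0001100110111100
→ XOR → 0001101010011100 = 6812

6812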